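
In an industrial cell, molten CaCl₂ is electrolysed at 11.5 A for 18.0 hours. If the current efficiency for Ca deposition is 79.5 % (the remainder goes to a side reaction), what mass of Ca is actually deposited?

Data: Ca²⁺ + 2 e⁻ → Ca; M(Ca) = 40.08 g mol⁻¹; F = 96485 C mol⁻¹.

Q = I·t = 11.50 × 64800 = 745200 C.
n(e⁻) = 745200/96485 = 7.723 mol; theoretically n(Ca) = 7.723/2 = 3.862 mol, m_theo = 154.8 g.
At 79.5 % efficiency, m_actual = 0.795 × 154.8 = 123 g.

123 g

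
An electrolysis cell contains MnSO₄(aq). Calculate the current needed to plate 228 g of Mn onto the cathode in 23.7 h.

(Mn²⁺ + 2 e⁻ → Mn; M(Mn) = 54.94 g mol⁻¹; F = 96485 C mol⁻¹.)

9.39 A

n(Mn) = 228 / 54.94 = 4.150 mol.
n(e⁻) = 2 × 4.150 = 8.300 mol.
Q = n(e⁻)·F = 8.300 × 96485 = 800800 C.
I = Q/t = 800800 / 85320 s = 9.39 A.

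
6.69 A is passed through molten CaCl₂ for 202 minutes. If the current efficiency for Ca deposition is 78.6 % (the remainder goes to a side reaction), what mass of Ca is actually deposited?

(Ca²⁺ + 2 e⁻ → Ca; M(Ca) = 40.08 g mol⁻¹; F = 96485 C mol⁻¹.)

13.2 g

Q = I·t = 6.690 × 12120 = 81080 C.
n(e⁻) = 81080/96485 = 0.8404 mol; theoretically n(Ca) = 0.8404/2 = 0.4202 mol, m_theo = 16.84 g.
At 78.6 % efficiency, m_actual = 0.786 × 16.84 = 13.2 g.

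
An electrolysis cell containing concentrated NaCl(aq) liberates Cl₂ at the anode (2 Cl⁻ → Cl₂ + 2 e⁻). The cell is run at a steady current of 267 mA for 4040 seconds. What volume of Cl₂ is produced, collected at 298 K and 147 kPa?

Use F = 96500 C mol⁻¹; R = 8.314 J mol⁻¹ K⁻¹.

Q = I·t = 0.2670 A × 4040.0 s = 1079 C.
n(e⁻) = Q/F = 1079 / 96500 = 0.01118 mol.
2 electrons are transferred per Cl₂ molecule, so n(Cl₂) = 0.01118 / 2 = 0.005589 mol.
V = nRT/P = (0.005589 × 8.314 × 298) / (147 × 10³ Pa) = 9.42 × 10⁻⁵ m³ = 0.0942 L.

0.0942 L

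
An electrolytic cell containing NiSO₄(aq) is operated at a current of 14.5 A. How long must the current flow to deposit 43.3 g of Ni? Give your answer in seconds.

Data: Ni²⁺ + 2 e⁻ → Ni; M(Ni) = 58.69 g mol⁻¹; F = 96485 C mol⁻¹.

9820 s

n(Ni) = m/M = 43.3 / 58.69 = 0.7378 mol.
Each Ni atom requires 2 electrons, so n(e⁻) = 2 × 0.7378 = 1.476 mol.
Q = n(e⁻)·F = 1.476 × 96485 = 142400 C.
t = Q/I = 142400 / 14.50 A = 9819 s.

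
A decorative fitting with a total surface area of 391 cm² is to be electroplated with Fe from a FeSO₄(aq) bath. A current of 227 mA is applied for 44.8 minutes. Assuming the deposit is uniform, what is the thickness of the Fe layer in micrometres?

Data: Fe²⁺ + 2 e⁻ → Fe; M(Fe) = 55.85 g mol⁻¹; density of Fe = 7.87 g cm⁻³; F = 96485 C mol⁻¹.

Q = I·t = 0.2270 × 2688.0 = 610.2 C; n(e⁻) = 0.006324 mol.
n(Fe) = n(e⁻)/2 = 0.003162 mol, so m = 0.003162 × 55.85 = 0.1766 g.
Volume = m/ρ = 0.1766 / 7.87 = 0.02244 cm³.
Thickness = V/A = 0.02244 / 391 = 5.74 × 10⁻⁵ cm = 0.574 μm.

0.574 μm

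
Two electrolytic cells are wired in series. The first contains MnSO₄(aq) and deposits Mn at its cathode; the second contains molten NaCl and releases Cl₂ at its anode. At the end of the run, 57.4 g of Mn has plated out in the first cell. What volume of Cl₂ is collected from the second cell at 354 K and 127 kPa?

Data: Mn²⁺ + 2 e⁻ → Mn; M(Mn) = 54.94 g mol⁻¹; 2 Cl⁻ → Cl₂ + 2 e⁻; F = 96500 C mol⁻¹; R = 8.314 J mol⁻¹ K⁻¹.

24.2 L

n(Mn) = 57.4 / 54.94 = 1.045 mol, so n(e⁻) = 2 × 1.045 = 2.090 mol.
The cells are in series, so the same 2.090 mol of electrons passes through the second cell.
2 Cl⁻ → Cl₂ + 2 e⁻ — 2 mol e⁻ per mol Cl₂, so n(Cl₂) = 2.090/2 = 1.045 mol.
V = nRT/P = (1.045 × 8.314 × 354) / (127 × 10³) = 0.0242 m³ = 24.2 L.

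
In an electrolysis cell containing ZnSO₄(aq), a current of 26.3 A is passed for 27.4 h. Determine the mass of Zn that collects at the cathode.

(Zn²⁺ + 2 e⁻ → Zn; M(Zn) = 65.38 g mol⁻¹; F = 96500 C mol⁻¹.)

Q = I·t = 26.30 A × 98640 s = 2594000 C.
n(e⁻) = Q/F = 2594000 / 96500 = 26.88 mol.
Zn²⁺ + 2 e⁻ → Zn, so n(Zn) = n(e⁻)/2 = 13.44 mol.
m = n·M = 13.44 × 65.38 = 879 g.

879 g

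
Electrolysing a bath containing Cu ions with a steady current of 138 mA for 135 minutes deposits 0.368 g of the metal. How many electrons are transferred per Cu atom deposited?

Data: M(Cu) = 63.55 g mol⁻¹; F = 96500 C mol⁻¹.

Q = I·t = 0.1380 A × 8100.0 s = 1118 C, so n(e⁻) = 1118/96500 = 0.01158 mol.
n(Cu) deposited = 0.368 / 63.55 = 0.005791 mol.
Electrons per atom = n(e⁻)/n(Cu) = 0.01158 / 0.005791 = 2.00 ≈ 2, so the ion is Cu²⁺.

2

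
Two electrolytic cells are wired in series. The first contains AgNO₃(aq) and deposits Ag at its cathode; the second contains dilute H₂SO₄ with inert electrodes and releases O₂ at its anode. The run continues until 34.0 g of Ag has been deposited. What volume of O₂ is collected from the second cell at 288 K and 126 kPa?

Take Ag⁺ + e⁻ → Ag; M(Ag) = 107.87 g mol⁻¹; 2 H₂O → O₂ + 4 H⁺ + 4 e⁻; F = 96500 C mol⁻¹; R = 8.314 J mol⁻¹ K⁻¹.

n(Ag) = 34.0 / 107.87 = 0.3152 mol, so n(e⁻) = 1 × 0.3152 = 0.3152 mol.
The cells are in series, so the same 0.3152 mol of electrons passes through the second cell.
2 H₂O → O₂ + 4 H⁺ + 4 e⁻ — 4 mol e⁻ per mol O₂, so n(O₂) = 0.3152/4 = 0.07880 mol.
V = nRT/P = (0.07880 × 8.314 × 288) / (126 × 10³) = 0.00150 m³ = 1.50 L.

1.50 L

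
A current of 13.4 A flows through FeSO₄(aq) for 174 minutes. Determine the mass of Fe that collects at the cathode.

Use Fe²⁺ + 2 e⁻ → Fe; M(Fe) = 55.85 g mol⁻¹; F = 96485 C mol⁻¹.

40.5 g

Q = I·t = 13.40 A × 10440 s = 139900 C.
n(e⁻) = Q/F = 139900 / 96485 = 1.450 mol.
Fe²⁺ + 2 e⁻ → Fe, so n(Fe) = n(e⁻)/2 = 0.7250 mol.
m = n·M = 0.7250 × 55.85 = 40.5 g.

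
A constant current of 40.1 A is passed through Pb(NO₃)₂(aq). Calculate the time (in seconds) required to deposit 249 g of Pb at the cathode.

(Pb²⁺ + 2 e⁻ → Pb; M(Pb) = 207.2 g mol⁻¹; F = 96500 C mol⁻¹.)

n(Pb) = m/M = 249 / 207.2 = 1.202 mol.
Each Pb atom requires 2 electrons, so n(e⁻) = 2 × 1.202 = 2.403 mol.
Q = n(e⁻)·F = 2.403 × 96500 = 231900 C.
t = Q/I = 231900 / 40.10 A = 5784 s.

5780 s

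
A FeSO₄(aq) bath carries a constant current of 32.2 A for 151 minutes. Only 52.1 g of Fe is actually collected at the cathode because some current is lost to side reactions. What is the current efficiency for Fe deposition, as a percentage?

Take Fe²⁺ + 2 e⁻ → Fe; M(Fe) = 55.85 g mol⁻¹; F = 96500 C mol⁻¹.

61.7 %

Q = I·t = 32.20 × 9060.0 = 291700 C; n(e⁻) = 291700/96500 = 3.023 mol.
Theoretical n(Fe) = n(e⁻)/2 = 1.512 mol, i.e. m_theo = 1.512 × 55.85 = 84.42 g.
Efficiency = m_actual / m_theo = 52.1 / 84.42 = 61.7 %.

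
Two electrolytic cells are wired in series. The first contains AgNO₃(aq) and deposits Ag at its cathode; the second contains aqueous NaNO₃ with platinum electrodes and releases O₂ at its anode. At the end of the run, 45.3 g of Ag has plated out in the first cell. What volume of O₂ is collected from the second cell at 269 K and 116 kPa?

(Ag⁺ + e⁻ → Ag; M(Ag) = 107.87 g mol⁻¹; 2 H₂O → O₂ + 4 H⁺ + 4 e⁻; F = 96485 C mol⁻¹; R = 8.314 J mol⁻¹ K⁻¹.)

n(Ag) = 45.3 / 107.87 = 0.4199 mol, so n(e⁻) = 1 × 0.4199 = 0.4199 mol.
The cells are in series, so the same 0.4199 mol of electrons passes through the second cell.
2 H₂O → O₂ + 4 H⁺ + 4 e⁻ — 4 mol e⁻ per mol O₂, so n(O₂) = 0.4199/4 = 0.1050 mol.
V = nRT/P = (0.1050 × 8.314 × 269) / (116 × 10³) = 0.00202 m³ = 2.02 L.

2.02 L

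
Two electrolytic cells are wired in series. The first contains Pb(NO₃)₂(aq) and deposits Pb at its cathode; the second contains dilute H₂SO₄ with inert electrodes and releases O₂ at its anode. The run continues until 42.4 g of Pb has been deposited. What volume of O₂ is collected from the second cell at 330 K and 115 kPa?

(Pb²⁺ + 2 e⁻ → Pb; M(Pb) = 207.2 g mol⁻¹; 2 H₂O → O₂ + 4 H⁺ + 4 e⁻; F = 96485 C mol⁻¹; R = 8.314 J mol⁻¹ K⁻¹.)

n(Pb) = 42.4 / 207.2 = 0.2046 mol, so n(e⁻) = 2 × 0.2046 = 0.4093 mol.
The cells are in series, so the same 0.4093 mol of electrons passes through the second cell.
2 H₂O → O₂ + 4 H⁺ + 4 e⁻ — 4 mol e⁻ per mol O₂, so n(O₂) = 0.4093/4 = 0.1023 mol.
V = nRT/P = (0.1023 × 8.314 × 330) / (115 × 10³) = 0.00244 m³ = 2.44 L.

2.44 L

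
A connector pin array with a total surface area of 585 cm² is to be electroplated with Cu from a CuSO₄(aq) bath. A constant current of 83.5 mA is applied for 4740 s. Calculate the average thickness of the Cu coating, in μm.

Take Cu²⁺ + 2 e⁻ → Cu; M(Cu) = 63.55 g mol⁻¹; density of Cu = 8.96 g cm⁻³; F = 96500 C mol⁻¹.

0.249 μm

Q = I·t = 0.08350 × 4740.0 = 395.8 C; n(e⁻) = 0.004101 mol.
n(Cu) = n(e⁻)/2 = 0.002051 mol, so m = 0.002051 × 63.55 = 0.1303 g.
Volume = m/ρ = 0.1303 / 8.96 = 0.01455 cm³.
Thickness = V/A = 0.01455 / 585 = 2.49 × 10⁻⁵ cm = 0.249 μm.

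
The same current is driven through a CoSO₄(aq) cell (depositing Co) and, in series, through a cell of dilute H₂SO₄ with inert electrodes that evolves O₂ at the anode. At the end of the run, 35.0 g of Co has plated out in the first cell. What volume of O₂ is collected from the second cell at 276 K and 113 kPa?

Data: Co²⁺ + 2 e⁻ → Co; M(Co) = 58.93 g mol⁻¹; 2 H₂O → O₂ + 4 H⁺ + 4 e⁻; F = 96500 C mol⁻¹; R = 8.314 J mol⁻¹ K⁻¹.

n(Co) = 35.0 / 58.93 = 0.5939 mol, so n(e⁻) = 2 × 0.5939 = 1.188 mol.
The cells are in series, so the same 1.188 mol of electrons passes through the second cell.
2 H₂O → O₂ + 4 H⁺ + 4 e⁻ — 4 mol e⁻ per mol O₂, so n(O₂) = 1.188/4 = 0.2970 mol.
V = nRT/P = (0.2970 × 8.314 × 276) / (113 × 10³) = 0.00603 m³ = 6.03 L.

6.03 L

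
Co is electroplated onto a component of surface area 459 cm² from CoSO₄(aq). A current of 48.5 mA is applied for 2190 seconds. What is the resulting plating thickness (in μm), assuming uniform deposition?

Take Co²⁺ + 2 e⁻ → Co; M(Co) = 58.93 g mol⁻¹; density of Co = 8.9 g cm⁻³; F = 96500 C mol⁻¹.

0.0794 μm

Q = I·t = 0.04850 × 2190.0 = 106.2 C; n(e⁻) = 0.001101 mol.
n(Co) = n(e⁻)/2 = 0.0005503 mol, so m = 0.0005503 × 58.93 = 0.03243 g.
Volume = m/ρ = 0.03243 / 8.9 = 0.003644 cm³.
Thickness = V/A = 0.003644 / 459 = 7.94 × 10⁻⁶ cm = 0.0794 μm.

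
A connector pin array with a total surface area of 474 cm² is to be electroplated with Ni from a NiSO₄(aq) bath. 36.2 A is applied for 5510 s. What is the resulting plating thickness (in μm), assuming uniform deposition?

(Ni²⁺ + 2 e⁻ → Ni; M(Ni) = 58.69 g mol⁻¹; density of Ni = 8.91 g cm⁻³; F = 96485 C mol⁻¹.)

Q = I·t = 36.20 × 5510.0 = 199500 C; n(e⁻) = 2.067 mol.
n(Ni) = n(e⁻)/2 = 1.034 mol, so m = 1.034 × 58.69 = 60.66 g.
Volume = m/ρ = 60.66 / 8.91 = 6.809 cm³.
Thickness = V/A = 6.809 / 474 = 0.0144 cm = 144 μm.

144 μm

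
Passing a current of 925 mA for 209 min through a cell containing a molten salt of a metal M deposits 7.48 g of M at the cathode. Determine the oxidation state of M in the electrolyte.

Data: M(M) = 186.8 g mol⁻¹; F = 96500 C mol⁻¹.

Q = I·t = 0.9250 A × 12540 s = 11600 C, so n(e⁻) = 11600/96500 = 0.1202 mol.
n(M) deposited = 7.48 / 186.8 = 0.04004 mol.
Electrons per atom = n(e⁻)/n(M) = 0.1202 / 0.04004 = 3.00 ≈ 3, so the ion is M³⁺.

+3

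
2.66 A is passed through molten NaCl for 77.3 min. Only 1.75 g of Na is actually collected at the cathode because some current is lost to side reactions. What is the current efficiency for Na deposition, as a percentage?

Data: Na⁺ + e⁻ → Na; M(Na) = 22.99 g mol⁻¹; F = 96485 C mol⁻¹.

Q = I·t = 2.660 × 4638.0 = 12340 C; n(e⁻) = 12340/96485 = 0.1279 mol.
Theoretical n(Na) = n(e⁻)/1 = 0.1279 mol, i.e. m_theo = 0.1279 × 22.99 = 2.940 g.
Efficiency = m_actual / m_theo = 1.75 / 2.940 = 59.5 %.

59.5 %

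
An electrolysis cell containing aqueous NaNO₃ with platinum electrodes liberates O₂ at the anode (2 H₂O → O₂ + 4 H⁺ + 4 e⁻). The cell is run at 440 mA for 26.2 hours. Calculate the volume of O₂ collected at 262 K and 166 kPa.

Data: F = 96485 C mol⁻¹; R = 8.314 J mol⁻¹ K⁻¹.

Q = I·t = 0.4400 A × 94320 s = 41500 C.
n(e⁻) = Q/F = 41500 / 96485 = 0.4301 mol.
4 electrons are transferred per O₂ molecule, so n(O₂) = 0.4301 / 4 = 0.1075 mol.
V = nRT/P = (0.1075 × 8.314 × 262) / (166 × 10³ Pa) = 0.00141 m³ = 1.41 L.

1.41 L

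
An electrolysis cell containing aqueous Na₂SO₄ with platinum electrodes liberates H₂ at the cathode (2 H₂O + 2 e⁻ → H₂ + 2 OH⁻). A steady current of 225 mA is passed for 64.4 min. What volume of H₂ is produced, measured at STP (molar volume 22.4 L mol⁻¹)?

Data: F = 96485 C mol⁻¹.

Q = I·t = 0.2250 A × 3864.0 s = 869.4 C.
n(e⁻) = Q/F = 869.4 / 96485 = 0.009011 mol.
2 electrons are transferred per H₂ molecule, so n(H₂) = 0.009011 / 2 = 0.004505 mol.
V = n × V_m = 0.004505 × 22.4 = 0.101 L.

0.101 L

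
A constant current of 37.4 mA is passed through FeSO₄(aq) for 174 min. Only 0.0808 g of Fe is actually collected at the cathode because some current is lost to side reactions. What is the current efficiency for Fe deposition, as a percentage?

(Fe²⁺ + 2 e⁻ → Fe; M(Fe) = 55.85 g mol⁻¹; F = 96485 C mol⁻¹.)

71.5 %

Q = I·t = 0.03740 × 10440 = 390.5 C; n(e⁻) = 390.5/96485 = 0.004047 mol.
Theoretical n(Fe) = n(e⁻)/2 = 0.002023 mol, i.e. m_theo = 0.002023 × 55.85 = 0.1130 g.
Efficiency = m_actual / m_theo = 0.0808 / 0.1130 = 71.5 %.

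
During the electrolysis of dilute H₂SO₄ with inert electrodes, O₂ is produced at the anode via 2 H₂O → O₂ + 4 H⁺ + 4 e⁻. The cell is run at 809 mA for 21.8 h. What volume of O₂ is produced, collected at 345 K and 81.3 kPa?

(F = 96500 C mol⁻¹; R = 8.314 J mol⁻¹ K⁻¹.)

Q = I·t = 0.8090 A × 78480 s = 63490 C.
n(e⁻) = Q/F = 63490 / 96500 = 0.6579 mol.
4 electrons are transferred per O₂ molecule, so n(O₂) = 0.6579 / 4 = 0.1645 mol.
V = nRT/P = (0.1645 × 8.314 × 345) / (81.3 × 10³ Pa) = 0.00580 m³ = 5.80 L.

5.80 L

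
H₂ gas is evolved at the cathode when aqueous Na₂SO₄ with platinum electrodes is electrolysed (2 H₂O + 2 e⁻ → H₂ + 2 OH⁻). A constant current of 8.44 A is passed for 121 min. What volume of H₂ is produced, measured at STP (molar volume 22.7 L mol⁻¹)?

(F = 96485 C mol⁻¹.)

Q = I·t = 8.440 A × 7260.0 s = 61270 C.
n(e⁻) = Q/F = 61270 / 96485 = 0.6351 mol.
2 electrons are transferred per H₂ molecule, so n(H₂) = 0.6351 / 2 = 0.3175 mol.
V = n × V_m = 0.3175 × 22.7 = 7.21 L.

7.21 L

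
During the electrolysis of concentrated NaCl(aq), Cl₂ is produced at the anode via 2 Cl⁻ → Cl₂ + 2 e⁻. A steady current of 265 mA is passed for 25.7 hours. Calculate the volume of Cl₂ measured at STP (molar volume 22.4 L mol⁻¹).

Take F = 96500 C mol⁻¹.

2.85 L

Q = I·t = 0.2650 A × 92520 s = 24520 C.
n(e⁻) = Q/F = 24520 / 96500 = 0.2541 mol.
2 electrons are transferred per Cl₂ molecule, so n(Cl₂) = 0.2541 / 2 = 0.1270 mol.
V = n × V_m = 0.1270 × 22.4 = 2.85 L.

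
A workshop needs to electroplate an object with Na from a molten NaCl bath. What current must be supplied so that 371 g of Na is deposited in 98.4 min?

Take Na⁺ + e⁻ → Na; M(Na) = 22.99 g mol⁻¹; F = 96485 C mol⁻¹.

264 A

n(Na) = 371 / 22.99 = 16.14 mol.
n(e⁻) = 1 × 16.14 = 16.14 mol.
Q = n(e⁻)·F = 16.14 × 96485 = 1557000 C.
I = Q/t = 1557000 / 5904.0 s = 264 A.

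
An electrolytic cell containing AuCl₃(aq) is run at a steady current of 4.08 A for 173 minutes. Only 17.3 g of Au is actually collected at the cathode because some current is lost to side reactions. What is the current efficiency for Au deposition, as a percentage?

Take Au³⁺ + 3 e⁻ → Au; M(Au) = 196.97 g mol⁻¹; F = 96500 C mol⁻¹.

60.0 %

Q = I·t = 4.080 × 10380 = 42350 C; n(e⁻) = 42350/96500 = 0.4389 mol.
Theoretical n(Au) = n(e⁻)/3 = 0.1463 mol, i.e. m_theo = 0.1463 × 196.97 = 28.81 g.
Efficiency = m_actual / m_theo = 17.3 / 28.81 = 60.0 %.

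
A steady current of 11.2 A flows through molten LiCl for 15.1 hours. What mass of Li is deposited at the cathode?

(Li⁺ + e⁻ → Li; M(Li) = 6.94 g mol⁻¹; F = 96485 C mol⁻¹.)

43.8 g

Q = I·t = 11.20 A × 54360 s = 608800 C.
n(e⁻) = Q/F = 608800 / 96485 = 6.310 mol.
Li⁺ + e⁻ → Li, so n(Li) = n(e⁻)/1 = 6.310 mol.
m = n·M = 6.310 × 6.94 = 43.8 g.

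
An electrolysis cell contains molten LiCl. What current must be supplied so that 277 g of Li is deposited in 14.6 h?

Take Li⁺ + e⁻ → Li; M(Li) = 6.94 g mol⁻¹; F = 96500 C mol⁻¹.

73.3 A

n(Li) = 277 / 6.94 = 39.91 mol.
n(e⁻) = 1 × 39.91 = 39.91 mol.
Q = n(e⁻)·F = 39.91 × 96500 = 3852000 C.
I = Q/t = 3852000 / 52560 s = 73.3 A.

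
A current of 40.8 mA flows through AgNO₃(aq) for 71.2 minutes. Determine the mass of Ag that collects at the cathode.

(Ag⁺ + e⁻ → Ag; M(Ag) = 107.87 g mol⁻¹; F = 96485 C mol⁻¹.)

0.195 g

Q = I·t = 0.04080 A × 4272.0 s = 174.3 C.
n(e⁻) = Q/F = 174.3 / 96485 = 0.001806 mol.
Ag⁺ + e⁻ → Ag, so n(Ag) = n(e⁻)/1 = 0.001806 mol.
m = n·M = 0.001806 × 107.87 = 0.195 g.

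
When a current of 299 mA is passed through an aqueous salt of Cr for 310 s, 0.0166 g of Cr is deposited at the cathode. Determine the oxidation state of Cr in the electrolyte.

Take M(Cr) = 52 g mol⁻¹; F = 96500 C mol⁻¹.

Q = I·t = 0.2990 A × 310.00 s = 92.69 C, so n(e⁻) = 92.69/96500 = 0.0009605 mol.
n(Cr) deposited = 0.0166 / 52 = 0.0003192 mol.
Electrons per atom = n(e⁻)/n(Cr) = 0.0009605 / 0.0003192 = 3.01 ≈ 3, so the ion is Cr³⁺.

+3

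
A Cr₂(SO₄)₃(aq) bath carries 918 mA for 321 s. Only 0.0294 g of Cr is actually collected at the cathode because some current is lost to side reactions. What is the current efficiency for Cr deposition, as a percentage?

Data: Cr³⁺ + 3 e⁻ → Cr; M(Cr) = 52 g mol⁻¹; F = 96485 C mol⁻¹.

Q = I·t = 0.9180 × 321.00 = 294.7 C; n(e⁻) = 294.7/96485 = 0.003054 mol.
Theoretical n(Cr) = n(e⁻)/3 = 0.001018 mol, i.e. m_theo = 0.001018 × 52 = 0.05294 g.
Efficiency = m_actual / m_theo = 0.0294 / 0.05294 = 55.5 %.

55.5 %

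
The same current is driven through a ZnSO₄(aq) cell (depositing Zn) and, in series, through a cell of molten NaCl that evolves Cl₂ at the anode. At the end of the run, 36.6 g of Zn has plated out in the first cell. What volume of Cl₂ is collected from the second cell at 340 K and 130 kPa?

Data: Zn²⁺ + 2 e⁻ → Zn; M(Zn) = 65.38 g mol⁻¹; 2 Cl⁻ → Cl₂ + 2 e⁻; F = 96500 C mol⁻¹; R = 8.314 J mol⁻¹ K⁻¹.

12.2 L

n(Zn) = 36.6 / 65.38 = 0.5598 mol, so n(e⁻) = 2 × 0.5598 = 1.120 mol.
The cells are in series, so the same 1.120 mol of electrons passes through the second cell.
2 Cl⁻ → Cl₂ + 2 e⁻ — 2 mol e⁻ per mol Cl₂, so n(Cl₂) = 1.120/2 = 0.5598 mol.
V = nRT/P = (0.5598 × 8.314 × 340) / (130 × 10³) = 0.0122 m³ = 12.2 L.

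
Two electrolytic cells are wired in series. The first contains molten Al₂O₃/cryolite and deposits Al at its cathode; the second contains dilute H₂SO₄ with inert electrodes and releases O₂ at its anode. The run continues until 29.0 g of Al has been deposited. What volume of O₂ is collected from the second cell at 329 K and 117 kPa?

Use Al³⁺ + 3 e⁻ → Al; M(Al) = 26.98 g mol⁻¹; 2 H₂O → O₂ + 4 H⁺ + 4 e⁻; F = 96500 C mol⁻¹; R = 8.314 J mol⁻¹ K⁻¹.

18.8 L

n(Al) = 29.0 / 26.98 = 1.075 mol, so n(e⁻) = 3 × 1.075 = 3.225 mol.
The cells are in series, so the same 3.225 mol of electrons passes through the second cell.
2 H₂O → O₂ + 4 H⁺ + 4 e⁻ — 4 mol e⁻ per mol O₂, so n(O₂) = 3.225/4 = 0.8062 mol.
V = nRT/P = (0.8062 × 8.314 × 329) / (117 × 10³) = 0.0188 m³ = 18.8 L.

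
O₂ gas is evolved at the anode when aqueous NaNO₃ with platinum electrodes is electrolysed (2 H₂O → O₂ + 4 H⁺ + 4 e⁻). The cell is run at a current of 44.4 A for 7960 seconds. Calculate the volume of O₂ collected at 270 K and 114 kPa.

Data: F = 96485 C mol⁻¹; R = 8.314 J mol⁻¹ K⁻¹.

18.0 L

Q = I·t = 44.40 A × 7960.0 s = 353400 C.
n(e⁻) = Q/F = 353400 / 96485 = 3.663 mol.
4 electrons are transferred per O₂ molecule, so n(O₂) = 3.663 / 4 = 0.9157 mol.
V = nRT/P = (0.9157 × 8.314 × 270) / (114 × 10³ Pa) = 0.0180 m³ = 18.0 L.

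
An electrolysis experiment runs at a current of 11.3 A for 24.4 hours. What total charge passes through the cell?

Q = I·t = 11.30 A × 87840 s = 9.93 × 10⁵ C.

9.93 × 10⁵ C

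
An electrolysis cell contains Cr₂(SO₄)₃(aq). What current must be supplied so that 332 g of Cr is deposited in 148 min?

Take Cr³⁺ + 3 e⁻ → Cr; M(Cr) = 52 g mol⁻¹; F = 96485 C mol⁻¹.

208 A

n(Cr) = 332 / 52 = 6.385 mol.
n(e⁻) = 3 × 6.385 = 19.15 mol.
Q = n(e⁻)·F = 19.15 × 96485 = 1848000 C.
I = Q/t = 1848000 / 8880.0 s = 208 A.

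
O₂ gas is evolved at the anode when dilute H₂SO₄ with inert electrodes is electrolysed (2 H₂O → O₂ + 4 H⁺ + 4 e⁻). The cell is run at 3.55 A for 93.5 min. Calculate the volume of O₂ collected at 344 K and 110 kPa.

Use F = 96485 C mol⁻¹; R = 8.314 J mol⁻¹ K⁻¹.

1.34 L

Q = I·t = 3.550 A × 5610.0 s = 19920 C.
n(e⁻) = Q/F = 19920 / 96485 = 0.2064 mol.
4 electrons are transferred per O₂ molecule, so n(O₂) = 0.2064 / 4 = 0.05160 mol.
V = nRT/P = (0.05160 × 8.314 × 344) / (110 × 10³ Pa) = 0.00134 m³ = 1.34 L.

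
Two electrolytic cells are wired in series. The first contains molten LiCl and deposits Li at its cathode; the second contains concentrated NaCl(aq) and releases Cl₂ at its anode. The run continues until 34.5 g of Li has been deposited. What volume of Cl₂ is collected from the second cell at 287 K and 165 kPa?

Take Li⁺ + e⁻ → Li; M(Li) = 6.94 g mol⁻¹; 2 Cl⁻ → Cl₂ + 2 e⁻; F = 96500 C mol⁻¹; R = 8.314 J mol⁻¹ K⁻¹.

35.9 L

n(Li) = 34.5 / 6.94 = 4.971 mol, so n(e⁻) = 1 × 4.971 = 4.971 mol.
The cells are in series, so the same 4.971 mol of electrons passes through the second cell.
2 Cl⁻ → Cl₂ + 2 e⁻ — 2 mol e⁻ per mol Cl₂, so n(Cl₂) = 4.971/2 = 2.486 mol.
V = nRT/P = (2.486 × 8.314 × 287) / (165 × 10³) = 0.0359 m³ = 35.9 L.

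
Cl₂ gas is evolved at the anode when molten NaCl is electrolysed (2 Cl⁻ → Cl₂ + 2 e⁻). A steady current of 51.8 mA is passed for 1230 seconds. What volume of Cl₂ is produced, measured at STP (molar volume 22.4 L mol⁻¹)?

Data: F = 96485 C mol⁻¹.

Q = I·t = 0.05180 A × 1230.0 s = 63.71 C.
n(e⁻) = Q/F = 63.71 / 96485 = 0.0006604 mol.
2 electrons are transferred per Cl₂ molecule, so n(Cl₂) = 0.0006604 / 2 = 0.0003302 mol.
V = n × V_m = 0.0003302 × 22.4 = 0.00740 L.

0.00740 L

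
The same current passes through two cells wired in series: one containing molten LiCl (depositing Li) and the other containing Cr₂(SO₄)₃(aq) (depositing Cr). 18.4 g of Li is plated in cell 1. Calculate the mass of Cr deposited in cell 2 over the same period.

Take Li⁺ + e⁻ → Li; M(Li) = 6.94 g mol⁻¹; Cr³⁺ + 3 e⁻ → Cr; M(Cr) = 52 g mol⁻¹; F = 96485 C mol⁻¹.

n(Li) = 18.4 / 6.94 = 2.651 mol.
Since Li⁺ + e⁻ → Li, n(e⁻) passed = 1 × 2.651 = 2.651 mol.
Cells in series carry the same charge, so the same 2.651 mol of electrons passes through cell 2.
Cr³⁺ + 3 e⁻ → Cr, so n(Cr) = 2.651 / 3 = 0.8838 mol.
m(Cr) = 0.8838 × 52 = 46.0 g.

46.0 g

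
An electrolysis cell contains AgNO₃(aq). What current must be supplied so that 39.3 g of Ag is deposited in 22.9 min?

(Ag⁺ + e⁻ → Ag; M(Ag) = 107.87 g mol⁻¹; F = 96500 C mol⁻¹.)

n(Ag) = 39.3 / 107.87 = 0.3643 mol.
n(e⁻) = 1 × 0.3643 = 0.3643 mol.
Q = n(e⁻)·F = 0.3643 × 96500 = 35160 C.
I = Q/t = 35160 / 1374.0 s = 25.6 A.

25.6 A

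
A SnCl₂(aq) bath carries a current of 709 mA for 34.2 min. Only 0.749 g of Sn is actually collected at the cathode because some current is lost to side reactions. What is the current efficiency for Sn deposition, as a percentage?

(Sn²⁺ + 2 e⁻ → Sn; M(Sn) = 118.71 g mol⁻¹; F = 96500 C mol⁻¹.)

Q = I·t = 0.7090 × 2052.0 = 1455 C; n(e⁻) = 1455/96500 = 0.01508 mol.
Theoretical n(Sn) = n(e⁻)/2 = 0.007538 mol, i.e. m_theo = 0.007538 × 118.71 = 0.8949 g.
Efficiency = m_actual / m_theo = 0.749 / 0.8949 = 83.7 %.

83.7 %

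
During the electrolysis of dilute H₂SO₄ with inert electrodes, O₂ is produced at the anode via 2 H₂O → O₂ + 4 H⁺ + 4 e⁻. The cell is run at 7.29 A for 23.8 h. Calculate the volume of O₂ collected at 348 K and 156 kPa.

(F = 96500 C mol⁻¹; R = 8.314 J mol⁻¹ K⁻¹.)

Q = I·t = 7.290 A × 85680 s = 624600 C.
n(e⁻) = Q/F = 624600 / 96500 = 6.473 mol.
4 electrons are transferred per O₂ molecule, so n(O₂) = 6.473 / 4 = 1.618 mol.
V = nRT/P = (1.618 × 8.314 × 348) / (156 × 10³ Pa) = 0.0300 m³ = 30.0 L.

30.0 L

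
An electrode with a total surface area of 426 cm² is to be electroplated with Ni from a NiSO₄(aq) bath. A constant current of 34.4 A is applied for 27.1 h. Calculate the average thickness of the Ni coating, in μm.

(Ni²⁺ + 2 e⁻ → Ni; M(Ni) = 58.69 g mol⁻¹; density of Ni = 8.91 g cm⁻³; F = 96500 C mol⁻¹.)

Q = I·t = 34.40 × 97560 = 3356000 C; n(e⁻) = 34.78 mol.
n(Ni) = n(e⁻)/2 = 17.39 mol, so m = 17.39 × 58.69 = 1021 g.
Volume = m/ρ = 1021 / 8.91 = 114.5 cm³.
Thickness = V/A = 114.5 / 426 = 0.269 cm = 2690 μm.

2690 μm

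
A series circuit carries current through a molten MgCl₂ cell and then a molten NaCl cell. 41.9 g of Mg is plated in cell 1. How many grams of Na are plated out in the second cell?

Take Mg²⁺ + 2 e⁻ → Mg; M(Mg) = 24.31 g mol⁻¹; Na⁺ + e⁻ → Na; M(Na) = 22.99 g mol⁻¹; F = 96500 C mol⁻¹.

79.2 g

n(Mg) = 41.9 / 24.31 = 1.724 mol.
Since Mg²⁺ + 2 e⁻ → Mg, n(e⁻) passed = 2 × 1.724 = 3.447 mol.
Cells in series carry the same charge, so the same 3.447 mol of electrons passes through cell 2.
Na⁺ + e⁻ → Na, so n(Na) = 3.447 / 1 = 3.447 mol.
m(Na) = 3.447 × 22.99 = 79.2 g.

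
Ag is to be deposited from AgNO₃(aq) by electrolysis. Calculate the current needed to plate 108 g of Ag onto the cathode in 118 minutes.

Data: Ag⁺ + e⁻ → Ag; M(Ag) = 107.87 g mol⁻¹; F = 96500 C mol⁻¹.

13.6 A

n(Ag) = 108 / 107.87 = 1.001 mol.
n(e⁻) = 1 × 1.001 = 1.001 mol.
Q = n(e⁻)·F = 1.001 × 96500 = 96620 C.
I = Q/t = 96620 / 7080.0 s = 13.6 A.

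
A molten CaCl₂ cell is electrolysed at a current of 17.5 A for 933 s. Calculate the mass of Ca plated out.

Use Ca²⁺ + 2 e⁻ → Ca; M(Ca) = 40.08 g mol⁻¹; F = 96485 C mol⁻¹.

3.39 g

Q = I·t = 17.50 A × 933.00 s = 16330 C.
n(e⁻) = Q/F = 16330 / 96485 = 0.1692 mol.
Ca²⁺ + 2 e⁻ → Ca, so n(Ca) = n(e⁻)/2 = 0.08461 mol.
m = n·M = 0.08461 × 40.08 = 3.39 g.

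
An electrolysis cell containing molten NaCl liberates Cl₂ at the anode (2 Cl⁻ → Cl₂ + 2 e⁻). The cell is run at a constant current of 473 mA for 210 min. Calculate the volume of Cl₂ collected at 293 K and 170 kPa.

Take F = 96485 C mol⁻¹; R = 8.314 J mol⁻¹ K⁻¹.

0.443 L

Q = I·t = 0.4730 A × 12600 s = 5960 C.
n(e⁻) = Q/F = 5960 / 96485 = 0.06177 mol.
2 electrons are transferred per Cl₂ molecule, so n(Cl₂) = 0.06177 / 2 = 0.03088 mol.
V = nRT/P = (0.03088 × 8.314 × 293) / (170 × 10³ Pa) = 4.43 × 10⁻⁴ m³ = 0.443 L.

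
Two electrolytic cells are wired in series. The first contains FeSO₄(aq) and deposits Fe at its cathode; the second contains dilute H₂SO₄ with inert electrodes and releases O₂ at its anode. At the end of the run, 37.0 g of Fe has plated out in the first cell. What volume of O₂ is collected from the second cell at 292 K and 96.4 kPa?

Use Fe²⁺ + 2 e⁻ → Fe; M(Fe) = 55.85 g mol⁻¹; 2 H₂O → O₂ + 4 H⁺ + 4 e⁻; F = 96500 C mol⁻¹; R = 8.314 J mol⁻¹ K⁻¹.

n(Fe) = 37.0 / 55.85 = 0.6625 mol, so n(e⁻) = 2 × 0.6625 = 1.325 mol.
The cells are in series, so the same 1.325 mol of electrons passes through the second cell.
2 H₂O → O₂ + 4 H⁺ + 4 e⁻ — 4 mol e⁻ per mol O₂, so n(O₂) = 1.325/4 = 0.3312 mol.
V = nRT/P = (0.3312 × 8.314 × 292) / (96.4 × 10³) = 0.00834 m³ = 8.34 L.

8.34 L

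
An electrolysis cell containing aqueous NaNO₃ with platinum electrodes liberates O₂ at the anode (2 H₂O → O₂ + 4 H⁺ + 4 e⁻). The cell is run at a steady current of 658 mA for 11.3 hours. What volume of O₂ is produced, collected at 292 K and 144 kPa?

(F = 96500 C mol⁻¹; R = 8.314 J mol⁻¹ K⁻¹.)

1.17 L

Q = I·t = 0.6580 A × 40680 s = 26770 C.
n(e⁻) = Q/F = 26770 / 96500 = 0.2774 mol.
4 electrons are transferred per O₂ molecule, so n(O₂) = 0.2774 / 4 = 0.06935 mol.
V = nRT/P = (0.06935 × 8.314 × 292) / (144 × 10³ Pa) = 0.00117 m³ = 1.17 L.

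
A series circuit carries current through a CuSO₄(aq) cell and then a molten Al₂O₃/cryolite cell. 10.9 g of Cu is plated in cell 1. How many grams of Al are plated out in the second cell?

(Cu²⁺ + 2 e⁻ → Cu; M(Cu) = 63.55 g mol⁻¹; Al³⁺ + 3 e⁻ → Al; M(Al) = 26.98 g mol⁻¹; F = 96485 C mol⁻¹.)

n(Cu) = 10.9 / 63.55 = 0.1715 mol.
Since Cu²⁺ + 2 e⁻ → Cu, n(e⁻) passed = 2 × 0.1715 = 0.3430 mol.
Cells in series carry the same charge, so the same 0.3430 mol of electrons passes through cell 2.
Al³⁺ + 3 e⁻ → Al, so n(Al) = 0.3430 / 3 = 0.1143 mol.
m(Al) = 0.1143 × 26.98 = 3.09 g.

3.09 g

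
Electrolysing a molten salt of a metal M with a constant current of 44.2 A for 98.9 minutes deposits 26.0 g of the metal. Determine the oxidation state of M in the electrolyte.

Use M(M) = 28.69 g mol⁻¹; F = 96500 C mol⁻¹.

Q = I·t = 44.20 A × 5934.0 s = 262300 C, so n(e⁻) = 262300/96500 = 2.718 mol.
n(M) deposited = 26.0 / 28.69 = 0.9062 mol.
Electrons per atom = n(e⁻)/n(M) = 2.718 / 0.9062 = 3.00 ≈ 3, so the ion is M³⁺.

+3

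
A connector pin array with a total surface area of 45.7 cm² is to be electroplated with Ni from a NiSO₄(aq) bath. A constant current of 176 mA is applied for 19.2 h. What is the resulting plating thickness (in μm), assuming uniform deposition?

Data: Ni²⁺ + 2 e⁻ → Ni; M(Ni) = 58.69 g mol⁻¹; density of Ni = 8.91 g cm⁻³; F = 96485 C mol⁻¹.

Q = I·t = 0.1760 × 69120 = 12170 C; n(e⁻) = 0.1261 mol.
n(Ni) = n(e⁻)/2 = 0.06304 mol, so m = 0.06304 × 58.69 = 3.700 g.
Volume = m/ρ = 3.700 / 8.91 = 0.4153 cm³.
Thickness = V/A = 0.4153 / 45.7 = 0.00909 cm = 90.9 μm.

90.9 μm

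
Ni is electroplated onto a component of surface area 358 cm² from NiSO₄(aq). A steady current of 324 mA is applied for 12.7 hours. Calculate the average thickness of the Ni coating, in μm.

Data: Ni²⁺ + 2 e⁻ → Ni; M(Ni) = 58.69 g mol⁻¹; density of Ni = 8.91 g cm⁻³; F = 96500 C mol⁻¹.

14.1 μm

Q = I·t = 0.3240 × 45720 = 14810 C; n(e⁻) = 0.1535 mol.
n(Ni) = n(e⁻)/2 = 0.07675 mol, so m = 0.07675 × 58.69 = 4.505 g.
Volume = m/ρ = 4.505 / 8.91 = 0.5056 cm³.
Thickness = V/A = 0.5056 / 358 = 0.00141 cm = 14.1 μm.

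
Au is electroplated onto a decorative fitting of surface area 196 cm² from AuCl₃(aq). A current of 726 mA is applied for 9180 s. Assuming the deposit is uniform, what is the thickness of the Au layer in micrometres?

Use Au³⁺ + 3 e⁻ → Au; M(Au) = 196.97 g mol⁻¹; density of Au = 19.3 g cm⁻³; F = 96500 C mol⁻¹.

12.0 μm

Q = I·t = 0.7260 × 9180.0 = 6665 C; n(e⁻) = 0.06906 mol.
n(Au) = n(e⁻)/3 = 0.02302 mol, so m = 0.02302 × 196.97 = 4.535 g.
Volume = m/ρ = 4.535 / 19.3 = 0.2349 cm³.
Thickness = V/A = 0.2349 / 196 = 0.00120 cm = 12.0 μm.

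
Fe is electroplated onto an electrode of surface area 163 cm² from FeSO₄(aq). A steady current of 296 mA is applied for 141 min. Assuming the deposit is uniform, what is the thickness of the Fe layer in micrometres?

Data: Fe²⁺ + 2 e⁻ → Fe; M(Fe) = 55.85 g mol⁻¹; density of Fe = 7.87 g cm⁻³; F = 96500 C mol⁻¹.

5.65 μm

Q = I·t = 0.2960 × 8460.0 = 2504 C; n(e⁻) = 0.02595 mol.
n(Fe) = n(e⁻)/2 = 0.01297 mol, so m = 0.01297 × 55.85 = 0.7246 g.
Volume = m/ρ = 0.7246 / 7.87 = 0.09208 cm³.
Thickness = V/A = 0.09208 / 163 = 5.65 × 10⁻⁴ cm = 5.65 μm.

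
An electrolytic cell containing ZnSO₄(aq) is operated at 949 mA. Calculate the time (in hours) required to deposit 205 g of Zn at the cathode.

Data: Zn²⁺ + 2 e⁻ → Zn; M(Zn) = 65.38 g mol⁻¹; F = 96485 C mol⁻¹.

n(Zn) = m/M = 205 / 65.38 = 3.136 mol.
Each Zn atom requires 2 electrons, so n(e⁻) = 2 × 3.136 = 6.271 mol.
Q = n(e⁻)·F = 6.271 × 96485 = 605100 C.
t = Q/I = 605100 / 0.9490 A = 637600 s = 177 h.

177 h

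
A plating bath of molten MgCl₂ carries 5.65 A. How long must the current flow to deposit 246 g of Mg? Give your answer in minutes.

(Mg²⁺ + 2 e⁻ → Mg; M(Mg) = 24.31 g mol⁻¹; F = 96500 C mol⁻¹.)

n(Mg) = m/M = 246 / 24.31 = 10.12 mol.
Each Mg atom requires 2 electrons, so n(e⁻) = 2 × 10.12 = 20.24 mol.
Q = n(e⁻)·F = 20.24 × 96500 = 1953000 C.
t = Q/I = 1953000 / 5.650 A = 345700 s = 5760 min.

5760 min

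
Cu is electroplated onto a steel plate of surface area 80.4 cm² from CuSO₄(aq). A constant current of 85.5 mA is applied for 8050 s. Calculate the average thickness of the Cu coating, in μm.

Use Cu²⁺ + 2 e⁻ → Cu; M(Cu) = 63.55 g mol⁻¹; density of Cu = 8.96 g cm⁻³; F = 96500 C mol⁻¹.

Q = I·t = 0.08550 × 8050.0 = 688.3 C; n(e⁻) = 0.007132 mol.
n(Cu) = n(e⁻)/2 = 0.003566 mol, so m = 0.003566 × 63.55 = 0.2266 g.
Volume = m/ρ = 0.2266 / 8.96 = 0.02529 cm³.
Thickness = V/A = 0.02529 / 80.4 = 3.15 × 10⁻⁴ cm = 3.15 μm.

3.15 μm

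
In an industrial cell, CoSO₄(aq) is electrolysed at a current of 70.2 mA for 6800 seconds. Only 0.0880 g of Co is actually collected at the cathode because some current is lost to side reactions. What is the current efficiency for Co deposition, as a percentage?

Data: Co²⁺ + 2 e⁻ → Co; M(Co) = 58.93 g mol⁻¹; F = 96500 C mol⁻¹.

60.4 %

Q = I·t = 0.07020 × 6800.0 = 477.4 C; n(e⁻) = 477.4/96500 = 0.004947 mol.
Theoretical n(Co) = n(e⁻)/2 = 0.002473 mol, i.e. m_theo = 0.002473 × 58.93 = 0.1458 g.
Efficiency = m_actual / m_theo = 0.0880 / 0.1458 = 60.4 %.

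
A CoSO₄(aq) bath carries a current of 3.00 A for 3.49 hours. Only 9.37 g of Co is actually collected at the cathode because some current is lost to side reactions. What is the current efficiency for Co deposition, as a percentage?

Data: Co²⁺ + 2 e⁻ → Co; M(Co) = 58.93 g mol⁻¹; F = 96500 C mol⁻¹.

81.4 %

Q = I·t = 3.000 × 12564 = 37690 C; n(e⁻) = 37690/96500 = 0.3906 mol.
Theoretical n(Co) = n(e⁻)/2 = 0.1953 mol, i.e. m_theo = 0.1953 × 58.93 = 11.51 g.
Efficiency = m_actual / m_theo = 9.37 / 11.51 = 81.4 %.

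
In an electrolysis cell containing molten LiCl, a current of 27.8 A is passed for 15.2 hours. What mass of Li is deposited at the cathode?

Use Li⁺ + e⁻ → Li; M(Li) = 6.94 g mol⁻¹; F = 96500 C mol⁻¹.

109 g

Q = I·t = 27.80 A × 54720 s = 1521000 C.
n(e⁻) = Q/F = 1521000 / 96500 = 15.76 mol.
Li⁺ + e⁻ → Li, so n(Li) = n(e⁻)/1 = 15.76 mol.
m = n·M = 15.76 × 6.94 = 109 g.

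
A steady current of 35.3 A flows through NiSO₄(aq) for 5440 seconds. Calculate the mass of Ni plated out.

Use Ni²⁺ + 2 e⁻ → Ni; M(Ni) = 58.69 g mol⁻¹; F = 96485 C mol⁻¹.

Q = I·t = 35.30 A × 5440.0 s = 192000 C.
n(e⁻) = Q/F = 192000 / 96485 = 1.990 mol.
Ni²⁺ + 2 e⁻ → Ni, so n(Ni) = n(e⁻)/2 = 0.9951 mol.
m = n·M = 0.9951 × 58.69 = 58.4 g.

58.4 g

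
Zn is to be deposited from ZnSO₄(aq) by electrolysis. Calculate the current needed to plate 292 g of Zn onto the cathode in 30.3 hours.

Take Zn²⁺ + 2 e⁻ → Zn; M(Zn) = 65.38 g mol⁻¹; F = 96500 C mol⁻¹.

n(Zn) = 292 / 65.38 = 4.466 mol.
n(e⁻) = 2 × 4.466 = 8.932 mol.
Q = n(e⁻)·F = 8.932 × 96500 = 862000 C.
I = Q/t = 862000 / 109080 s = 7.90 A.

7.90 A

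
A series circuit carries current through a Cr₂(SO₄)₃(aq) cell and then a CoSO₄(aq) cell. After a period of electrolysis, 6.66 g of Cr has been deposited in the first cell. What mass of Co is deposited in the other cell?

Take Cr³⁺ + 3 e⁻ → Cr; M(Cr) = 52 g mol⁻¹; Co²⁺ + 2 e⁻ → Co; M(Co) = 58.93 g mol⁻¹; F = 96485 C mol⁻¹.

11.3 g

n(Cr) = 6.66 / 52 = 0.1281 mol.
Since Cr³⁺ + 3 e⁻ → Cr, n(e⁻) passed = 3 × 0.1281 = 0.3842 mol.
Cells in series carry the same charge, so the same 0.3842 mol of electrons passes through cell 2.
Co²⁺ + 2 e⁻ → Co, so n(Co) = 0.3842 / 2 = 0.1921 mol.
m(Co) = 0.1921 × 58.93 = 11.3 g.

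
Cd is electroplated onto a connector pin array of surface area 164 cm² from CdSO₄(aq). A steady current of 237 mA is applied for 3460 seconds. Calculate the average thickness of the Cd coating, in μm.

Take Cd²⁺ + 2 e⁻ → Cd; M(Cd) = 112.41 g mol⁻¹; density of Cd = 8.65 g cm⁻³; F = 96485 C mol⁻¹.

3.37 μm

Q = I·t = 0.2370 × 3460.0 = 820.0 C; n(e⁻) = 0.008499 mol.
n(Cd) = n(e⁻)/2 = 0.004249 mol, so m = 0.004249 × 112.41 = 0.4777 g.
Volume = m/ρ = 0.4777 / 8.65 = 0.05522 cm³.
Thickness = V/A = 0.05522 / 164 = 3.37 × 10⁻⁴ cm = 3.37 μm.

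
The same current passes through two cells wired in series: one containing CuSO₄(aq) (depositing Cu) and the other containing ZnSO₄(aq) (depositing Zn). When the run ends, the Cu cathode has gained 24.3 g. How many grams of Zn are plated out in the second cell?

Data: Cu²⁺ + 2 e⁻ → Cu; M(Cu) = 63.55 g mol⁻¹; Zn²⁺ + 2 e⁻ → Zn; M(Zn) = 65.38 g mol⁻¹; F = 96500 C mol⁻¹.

25.0 g

n(Cu) = 24.3 / 63.55 = 0.3824 mol.
Since Cu²⁺ + 2 e⁻ → Cu, n(e⁻) passed = 2 × 0.3824 = 0.7648 mol.
Cells in series carry the same charge, so the same 0.7648 mol of electrons passes through cell 2.
Zn²⁺ + 2 e⁻ → Zn, so n(Zn) = 0.7648 / 2 = 0.3824 mol.
m(Zn) = 0.3824 × 65.38 = 25.0 g.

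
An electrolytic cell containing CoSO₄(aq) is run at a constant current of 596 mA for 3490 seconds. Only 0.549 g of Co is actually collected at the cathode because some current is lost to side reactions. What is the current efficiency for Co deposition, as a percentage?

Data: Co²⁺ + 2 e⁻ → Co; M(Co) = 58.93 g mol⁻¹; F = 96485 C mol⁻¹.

86.4 %

Q = I·t = 0.5960 × 3490.0 = 2080 C; n(e⁻) = 2080/96485 = 0.02156 mol.
Theoretical n(Co) = n(e⁻)/2 = 0.01078 mol, i.e. m_theo = 0.01078 × 58.93 = 0.6352 g.
Efficiency = m_actual / m_theo = 0.549 / 0.6352 = 86.4 %.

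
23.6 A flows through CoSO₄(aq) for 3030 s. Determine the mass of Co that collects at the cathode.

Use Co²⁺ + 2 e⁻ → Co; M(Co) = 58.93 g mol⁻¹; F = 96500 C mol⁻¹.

Q = I·t = 23.60 A × 3030.0 s = 71510 C.
n(e⁻) = Q/F = 71510 / 96500 = 0.7410 mol.
Co²⁺ + 2 e⁻ → Co, so n(Co) = n(e⁻)/2 = 0.3705 mol.
m = n·M = 0.3705 × 58.93 = 21.8 g.

21.8 g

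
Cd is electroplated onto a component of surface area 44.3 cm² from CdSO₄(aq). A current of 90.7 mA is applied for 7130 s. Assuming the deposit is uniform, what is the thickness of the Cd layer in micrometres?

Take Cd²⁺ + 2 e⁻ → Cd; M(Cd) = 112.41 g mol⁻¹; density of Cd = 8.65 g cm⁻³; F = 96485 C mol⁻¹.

Q = I·t = 0.09070 × 7130.0 = 646.7 C; n(e⁻) = 0.006703 mol.
n(Cd) = n(e⁻)/2 = 0.003351 mol, so m = 0.003351 × 112.41 = 0.3767 g.
Volume = m/ρ = 0.3767 / 8.65 = 0.04355 cm³.
Thickness = V/A = 0.04355 / 44.3 = 9.83 × 10⁻⁴ cm = 9.83 μm.

9.83 μm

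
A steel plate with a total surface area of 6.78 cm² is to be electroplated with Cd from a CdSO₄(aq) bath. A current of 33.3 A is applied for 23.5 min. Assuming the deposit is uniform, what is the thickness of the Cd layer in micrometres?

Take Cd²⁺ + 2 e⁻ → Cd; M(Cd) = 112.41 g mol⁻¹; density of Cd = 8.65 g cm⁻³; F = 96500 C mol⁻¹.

Q = I·t = 33.30 × 1410.0 = 46950 C; n(e⁻) = 0.4866 mol.
n(Cd) = n(e⁻)/2 = 0.2433 mol, so m = 0.2433 × 112.41 = 27.35 g.
Volume = m/ρ = 27.35 / 8.65 = 3.162 cm³.
Thickness = V/A = 3.162 / 6.78 = 0.466 cm = 4660 μm.

4660 μm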